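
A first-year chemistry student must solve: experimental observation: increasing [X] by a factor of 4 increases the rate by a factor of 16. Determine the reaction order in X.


rate ∝ [X]^n
4^n = 16 → n = 2
Order in X: 2

2


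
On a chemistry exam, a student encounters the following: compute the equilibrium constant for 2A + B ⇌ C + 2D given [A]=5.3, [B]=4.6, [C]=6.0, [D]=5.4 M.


Kc = [C][D]^2/([A]^2[B])
= (6.0^1 × 5.4^2)/(5.3^2 × 4.6^1)
= 174.96/129.214
= 1.354

1.354


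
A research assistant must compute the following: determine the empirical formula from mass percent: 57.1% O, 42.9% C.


Assume 100 g sample. Moles of each element:
  O: 57.1/16.0 = 3.569 mol
  C: 42.9/12.01 = 3.572 mol
Divide by smallest (3.569):
  O: 3.569/3.569 = 1.0
  C: 3.572/3.569 = 1.0
Empirical formula: CO

CO


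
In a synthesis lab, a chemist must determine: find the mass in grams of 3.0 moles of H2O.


M(H2O) = 18.02 g/mol
mass = n × M = 3.0 × 18.02 = 54.06 g

54.06 g


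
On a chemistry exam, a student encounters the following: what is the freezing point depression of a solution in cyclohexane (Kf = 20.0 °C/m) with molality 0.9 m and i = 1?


ΔTf = Kf × m × i
= 20.0 × 0.9 × 1
= 18.0 °C

18.0 °C


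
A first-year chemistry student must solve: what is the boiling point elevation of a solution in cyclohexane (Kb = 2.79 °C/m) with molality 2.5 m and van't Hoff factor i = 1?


ΔTb = Kb × m × i
= 2.79 × 2.5 × 1
= 6.975 °C

6.975 °C


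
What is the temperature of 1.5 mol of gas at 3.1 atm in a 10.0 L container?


PV = nRT  (R = 0.08206 L·atm/(mol·K))
T = PV/(nR) = 3.1×10.0/(1.5×0.08206)
= 31.00/0.123090
= 251.85 K

251.85 K


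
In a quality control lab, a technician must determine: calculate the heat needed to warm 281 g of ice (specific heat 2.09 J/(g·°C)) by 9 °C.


q = mcΔT = 281 × 2.09 × 9
= 5285.61 J

5285.61 J


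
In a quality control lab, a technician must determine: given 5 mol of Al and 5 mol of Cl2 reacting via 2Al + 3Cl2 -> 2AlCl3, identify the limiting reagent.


Mole ratio available / coefficient:
  Al: 5/2 = 2.500
  Cl2: 5/3 = 1.667
Smaller ratio is limiting.

Cl2


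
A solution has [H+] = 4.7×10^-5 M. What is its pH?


pH = -log10([H+]) = -log10(4.7×10^-5)
= 5 - log10(4.7)
= 5 - 0.67
= 4.33

4.33


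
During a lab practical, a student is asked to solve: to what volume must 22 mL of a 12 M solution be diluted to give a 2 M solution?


C1V1 = C2V2
12 × 22 = 2 × V2
V2 = 264/2 = 132.0 mL

132.0 mL


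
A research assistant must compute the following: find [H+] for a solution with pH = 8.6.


[H+] = 10^(-pH) = 10^(-8.6)
= 2.51×10^-9 M

2.51×10^-9 M


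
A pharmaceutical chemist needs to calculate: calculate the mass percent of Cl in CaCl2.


M(CaCl2) = 1×40.08 + 2×35.45 = 110.98 g/mol
Mass of Cl = 2 × 35.45 = 70.90 g/mol
% Cl = 70.90/110.98 × 100 = 63.89%

63.89%


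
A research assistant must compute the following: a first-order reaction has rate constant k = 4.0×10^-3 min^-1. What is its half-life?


t½ = ln2/k = 0.693147/(4.0×10^-3 min^-1)
= 173.3 min

173.3 min


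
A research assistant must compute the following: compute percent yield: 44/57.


% yield = actual/theoretical × 100
= 44/57 × 100
= 77.19%

77.19%


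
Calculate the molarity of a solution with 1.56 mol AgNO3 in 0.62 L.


M = n/V = 1.56/0.62 = 2.516 mol/L

2.516 M


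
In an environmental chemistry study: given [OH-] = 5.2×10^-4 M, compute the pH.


pOH = -log10([OH-]) = -log10(5.2×10^-4)
= 4 - log10(5.2) = 3.28
pH = 14 - pOH = 14 - 3.28 = 10.72

10.72


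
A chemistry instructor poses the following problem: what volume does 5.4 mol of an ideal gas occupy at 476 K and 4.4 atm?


PV = nRT  (R = 0.08206 L·atm/(mol·K))
V = nRT/P = 5.4×0.08206×476/4.4
= 47.938 L

47.938 L


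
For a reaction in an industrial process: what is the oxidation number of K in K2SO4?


Group 1 metal: +1
Oxidation number: +1

+1


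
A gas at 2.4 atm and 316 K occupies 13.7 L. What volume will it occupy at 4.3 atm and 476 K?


P1V1/T1 = P2V2/T2
V2 = P1V1T2/(T1P2)
= 2.4×13.7×476/(316×4.3)
= 11.518 L

11.518 L


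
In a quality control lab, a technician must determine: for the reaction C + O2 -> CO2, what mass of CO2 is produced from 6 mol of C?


Mole ratio CO2:C = 1:1
n(CO2) = 6 × 1/1 = 6.000 mol
mass = 6.000 × 44.01 = 264.06 g

264.06 g


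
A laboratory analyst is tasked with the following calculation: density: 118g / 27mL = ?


ρ = mass/volume
= 118/27
= 4.37 g/mL

4.37 g/mL


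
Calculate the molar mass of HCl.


M(HCl) = 1×1.008 + 1×35.45
= 1.01 + 35.45
= 36.46 g/mol

36.46 g/mol


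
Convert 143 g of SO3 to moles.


M(SO3) = 80.07 g/mol
n = mass/M = 143/80.07 = 1.7859 mol

1.7859 mol


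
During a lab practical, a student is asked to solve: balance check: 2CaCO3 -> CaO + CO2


Equation: 2CaCO3 -> CaO + CO2
Check atoms: C: 2≠1, Ca: 2≠1, O: 6≠3
Not balanced

No, not balanced


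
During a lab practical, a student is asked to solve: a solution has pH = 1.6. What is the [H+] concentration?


[H+] = 10^(-pH) = 10^(-1.6)
= 2.51×10^-2 M

2.51×10^-2 M


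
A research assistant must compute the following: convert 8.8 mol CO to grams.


M(CO) = 28.01 g/mol
mass = n × M = 8.8 × 28.01 = 246.49 g

246.49 g


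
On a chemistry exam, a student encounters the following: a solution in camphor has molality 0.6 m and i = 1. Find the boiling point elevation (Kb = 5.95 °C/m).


ΔTb = Kb × m × i
= 5.95 × 0.6 × 1
= 3.57 °C

3.57 °C


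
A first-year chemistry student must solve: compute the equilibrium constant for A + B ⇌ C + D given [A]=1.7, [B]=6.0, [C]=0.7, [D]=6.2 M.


Kc = [C][D]/([A][B])
= (0.7^1 × 6.2^1)/(1.7^1 × 6.0^1)
= 4.34/10.2
= 0.4255

0.4255


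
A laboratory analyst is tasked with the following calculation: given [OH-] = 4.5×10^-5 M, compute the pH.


pOH = -log10([OH-]) = -log10(4.5×10^-5)
= 5 - log10(4.5) = 4.35
pH = 14 - pOH = 14 - 4.35 = 9.65

9.65


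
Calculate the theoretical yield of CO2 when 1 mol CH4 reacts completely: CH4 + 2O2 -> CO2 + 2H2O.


Mole ratio CO2:CH4 = 1:1
n(CO2) = 1 × 1/1 = 1.000 mol
mass = 1.000 × 44.01 = 44.01 g

44.01 g


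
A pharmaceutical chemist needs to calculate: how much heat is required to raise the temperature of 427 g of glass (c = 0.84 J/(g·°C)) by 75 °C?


q = mcΔT = 427 × 0.84 × 75
= 26901.00 J

26901.00 J


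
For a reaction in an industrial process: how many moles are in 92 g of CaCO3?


M(CaCO3) = 100.09 g/mol
n = mass/M = 92/100.09 = 0.9192 mol

0.9192 mol


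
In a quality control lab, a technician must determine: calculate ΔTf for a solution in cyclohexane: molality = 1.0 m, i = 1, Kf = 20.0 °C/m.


ΔTf = Kf × m × i
= 20.0 × 1.0 × 1
= 20.0 °C

20.0 °C


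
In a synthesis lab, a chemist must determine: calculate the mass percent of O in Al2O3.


M(Al2O3) = 2×26.98 + 3×16.0 = 101.96 g/mol
Mass of O = 3 × 16.0 = 48.00 g/mol
% O = 48.00/101.96 × 100 = 47.08%

47.08%


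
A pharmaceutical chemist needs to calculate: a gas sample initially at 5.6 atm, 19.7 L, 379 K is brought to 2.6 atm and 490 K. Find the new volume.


P1V1/T1 = P2V2/T2
V2 = P1V1T2/(T1P2)
= 5.6×19.7×490/(379×2.6)
= 54.858 L

54.858 L


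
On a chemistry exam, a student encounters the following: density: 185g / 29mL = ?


ρ = mass/volume
= 185/29
= 6.379 g/mL

6.379 g/mL


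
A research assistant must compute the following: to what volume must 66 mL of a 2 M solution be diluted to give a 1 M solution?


C1V1 = C2V2
2 × 66 = 1 × V2
V2 = 132/1 = 132.0 mL

132.0 mL


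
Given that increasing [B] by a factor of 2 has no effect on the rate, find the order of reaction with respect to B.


rate ∝ [B]^n
rate ∝ [B]^0
Order in B: 0

0


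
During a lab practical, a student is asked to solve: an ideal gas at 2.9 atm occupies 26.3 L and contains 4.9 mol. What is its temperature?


PV = nRT  (R = 0.08206 L·atm/(mol·K))
T = PV/(nR) = 2.9×26.3/(4.9×0.08206)
= 76.27/0.402094
= 189.68 K

189.68 K


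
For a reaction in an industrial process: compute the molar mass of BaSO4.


M(BaSO4) = 1×137.33 + 1×32.07 + 4×16.0
= 137.33 + 32.07 + 64.0
= 233.4 g/mol

233.4 g/mol


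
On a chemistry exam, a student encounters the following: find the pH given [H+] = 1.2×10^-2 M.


pH = -log10([H+]) = -log10(1.2×10^-2)
= 2 - log10(1.2)
= 2 - 0.08
= 1.92

1.92


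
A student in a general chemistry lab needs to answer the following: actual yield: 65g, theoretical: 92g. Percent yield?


% yield = actual/theoretical × 100
= 65/92 × 100
= 70.65%

70.65%


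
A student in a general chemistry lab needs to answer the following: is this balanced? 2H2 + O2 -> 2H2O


Equation: 2H2 + O2 -> 2H2O
Check atoms: H: 4=4, O: 2=2
Balanced

Yes, balanced


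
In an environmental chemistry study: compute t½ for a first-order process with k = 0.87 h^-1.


t½ = ln2/k = 0.693147/(0.87 h^-1)
= 0.7967 h

0.7967 h


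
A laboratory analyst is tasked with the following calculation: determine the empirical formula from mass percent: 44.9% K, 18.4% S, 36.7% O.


Assume 100 g sample. Moles of each element:
  K: 44.9/39.1 = 1.148 mol
  S: 18.4/32.07 = 0.574 mol
  O: 36.7/16.0 = 2.294 mol
Divide by smallest (0.574):
  K: 1.148/0.574 = 2.0
  S: 0.574/0.574 = 1.0
  O: 2.294/0.574 = 4.0
Empirical formula: K2SO4

K2SO4


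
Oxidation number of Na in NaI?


Group 1 metal: +1
Oxidation number: +1

+1


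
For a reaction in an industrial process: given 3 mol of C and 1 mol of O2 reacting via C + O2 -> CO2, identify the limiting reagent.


Mole ratio available / coefficient:
  C: 3/1 = 3.000
  O2: 1/1 = 1.000
Smaller ratio is limiting.

O2


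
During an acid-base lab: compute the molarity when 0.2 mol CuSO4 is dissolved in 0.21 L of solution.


M = n/V = 0.2/0.21 = 0.952 mol/L

0.952 M


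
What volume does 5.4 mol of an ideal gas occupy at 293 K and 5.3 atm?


PV = nRT  (R = 0.08206 L·atm/(mol·K))
V = nRT/P = 5.4×0.08206×293/5.3
= 24.497 L

24.497 L


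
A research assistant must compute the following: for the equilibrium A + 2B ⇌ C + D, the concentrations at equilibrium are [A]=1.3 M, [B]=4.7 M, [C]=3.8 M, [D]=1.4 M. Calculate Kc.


Kc = [C][D]/([A][B]^2)
= (3.8^1 × 1.4^1)/(1.3^1 × 4.7^2)
= 5.32/28.717
= 0.1853

0.1853


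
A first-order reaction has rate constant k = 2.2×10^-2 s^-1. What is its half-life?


t½ = ln2/k = 0.693147/(2.2×10^-2 s^-1)
= 31.51 s

31.51 s


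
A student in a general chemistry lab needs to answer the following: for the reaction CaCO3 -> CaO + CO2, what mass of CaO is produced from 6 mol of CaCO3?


Mole ratio CaO:CaCO3 = 1:1
n(CaO) = 6 × 1/1 = 6.000 mol
mass = 6.000 × 56.08 = 336.48 g

336.48 g


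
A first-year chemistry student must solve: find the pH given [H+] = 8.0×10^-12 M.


pH = -log10([H+]) = -log10(8.0×10^-12)
= 12 - log10(8.0)
= 12 - 0.9
= 11.1

11.1


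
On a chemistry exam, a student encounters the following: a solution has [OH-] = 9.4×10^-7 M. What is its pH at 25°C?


pOH = -log10([OH-]) = -log10(9.4×10^-7)
= 7 - log10(9.4) = 6.03
pH = 14 - pOH = 14 - 6.03 = 7.97

7.97


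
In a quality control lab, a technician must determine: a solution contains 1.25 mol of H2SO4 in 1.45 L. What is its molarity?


M = n/V = 1.25/1.45 = 0.862 mol/L

0.862 M


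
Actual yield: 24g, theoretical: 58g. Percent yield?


% yield = actual/theoretical × 100
= 24/58 × 100
= 41.38%

41.38%


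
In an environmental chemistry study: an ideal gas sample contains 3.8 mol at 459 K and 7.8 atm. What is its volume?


PV = nRT  (R = 0.08206 L·atm/(mol·K))
V = nRT/P = 3.8×0.08206×459/7.8
= 18.35 L

18.35 L


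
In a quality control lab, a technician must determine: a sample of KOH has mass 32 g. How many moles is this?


M(KOH) = 56.11 g/mol
n = mass/M = 32/56.11 = 0.5703 mol

0.5703 mol


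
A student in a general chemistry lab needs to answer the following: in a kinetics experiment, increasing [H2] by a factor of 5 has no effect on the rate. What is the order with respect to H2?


rate ∝ [H2]^n
rate ∝ [H2]^0
Order in H2: 0

0


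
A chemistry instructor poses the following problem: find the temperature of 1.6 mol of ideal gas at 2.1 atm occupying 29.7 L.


PV = nRT  (R = 0.08206 L·atm/(mol·K))
T = PV/(nR) = 2.1×29.7/(1.6×0.08206)
= 62.37/0.131296
= 475.03 K

475.03 K


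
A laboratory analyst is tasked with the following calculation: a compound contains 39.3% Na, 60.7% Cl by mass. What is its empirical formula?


Assume 100 g sample. Moles of each element:
  Na: 39.3/22.99 = 1.709 mol
  Cl: 60.7/35.45 = 1.712 mol
Divide by smallest (1.709):
  Na: 1.709/1.709 = 1.0
  Cl: 1.712/1.709 = 1.0
Empirical formula: NaCl

NaCl


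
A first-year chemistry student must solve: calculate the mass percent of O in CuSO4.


M(CuSO4) = 1×63.55 + 1×32.07 + 4×16.0 = 159.62 g/mol
Mass of O = 4 × 16.0 = 64.00 g/mol
% O = 64.00/159.62 × 100 = 40.10%

40.10%


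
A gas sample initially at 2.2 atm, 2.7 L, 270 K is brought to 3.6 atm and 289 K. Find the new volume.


P1V1/T1 = P2V2/T2
V2 = P1V1T2/(T1P2)
= 2.2×2.7×289/(270×3.6)
= 1.766 L

1.766 L


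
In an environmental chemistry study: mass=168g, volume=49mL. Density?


ρ = mass/volume
= 168/49
= 3.429 g/mL

3.429 g/mL


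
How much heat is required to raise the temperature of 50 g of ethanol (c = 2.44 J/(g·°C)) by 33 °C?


q = mcΔT = 50 × 2.44 × 33
= 4026.00 J

4026.00 J


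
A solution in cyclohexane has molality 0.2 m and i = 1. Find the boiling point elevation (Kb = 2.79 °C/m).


ΔTb = Kb × m × i
= 2.79 × 0.2 × 1
= 0.558 °C

0.558 °C


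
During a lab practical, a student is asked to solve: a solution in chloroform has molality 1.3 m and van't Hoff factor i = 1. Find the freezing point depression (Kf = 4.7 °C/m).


ΔTf = Kf × m × i
= 4.7 × 1.3 × 1
= 6.11 °C

6.11 °C


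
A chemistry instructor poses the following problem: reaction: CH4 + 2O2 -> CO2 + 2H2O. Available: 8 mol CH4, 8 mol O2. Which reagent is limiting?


Mole ratio available / coefficient:
  CH4: 8/1 = 8.000
  O2: 8/2 = 4.000
Smaller ratio is limiting.

O2


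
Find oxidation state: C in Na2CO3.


2(+1) + x + 3(-2) = 0, so x = +4
Oxidation number: +4

+4


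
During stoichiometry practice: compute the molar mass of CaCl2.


M(CaCl2) = 1×40.08 + 2×35.45
= 40.08 + 70.9
= 110.98 g/mol

110.98 g/mol


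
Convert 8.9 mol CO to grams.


M(CO) = 28.01 g/mol
mass = n × M = 8.9 × 28.01 = 249.29 g

249.29 g


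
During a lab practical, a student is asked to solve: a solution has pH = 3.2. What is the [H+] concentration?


[H+] = 10^(-pH) = 10^(-3.2)
= 6.31×10^-4 M

6.31×10^-4 M


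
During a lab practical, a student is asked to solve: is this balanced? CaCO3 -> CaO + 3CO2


Equation: CaCO3 -> CaO + 3CO2
Check atoms: C: 1≠3, Ca: 1=1, O: 3≠7
Not balanced

No, not balanced


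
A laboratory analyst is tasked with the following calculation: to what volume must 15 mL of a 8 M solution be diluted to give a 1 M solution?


C1V1 = C2V2
8 × 15 = 1 × V2
V2 = 120/1 = 120.0 mL

120.0 mL


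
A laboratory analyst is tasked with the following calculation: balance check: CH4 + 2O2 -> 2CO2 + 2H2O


Equation: CH4 + 2O2 -> 2CO2 + 2H2O
Check atoms: C: 1≠2, H: 4=4, O: 4≠6
Not balanced

No, not balanced


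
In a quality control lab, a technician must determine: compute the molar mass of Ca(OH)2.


M(Ca(OH)2) = 1×40.08 + 2×16.0 + 2×1.008
= 40.08 + 32.0 + 2.02
= 74.1 g/mol

74.1 g/mol


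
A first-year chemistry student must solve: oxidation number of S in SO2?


x + 2(-2) = 0, so x = +4
Oxidation number: +4

+4


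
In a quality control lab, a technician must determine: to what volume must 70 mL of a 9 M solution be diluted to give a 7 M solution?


C1V1 = C2V2
9 × 70 = 7 × V2
V2 = 630/7 = 90.0 mL

90.0 mL


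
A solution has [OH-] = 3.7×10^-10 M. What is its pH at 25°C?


pOH = -log10([OH-]) = -log10(3.7×10^-10)
= 10 - log10(3.7) = 9.43
pH = 14 - pOH = 14 - 9.43 = 4.57

4.57


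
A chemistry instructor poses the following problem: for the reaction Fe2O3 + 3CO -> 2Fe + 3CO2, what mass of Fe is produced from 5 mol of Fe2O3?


Mole ratio Fe:Fe2O3 = 2:1
n(Fe) = 5 × 2/1 = 10.000 mol
mass = 10.000 × 55.85 = 558.5 g

558.5 g


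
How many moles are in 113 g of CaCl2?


M(CaCl2) = 110.98 g/mol
n = mass/M = 113/110.98 = 1.0182 mol

1.0182 mol


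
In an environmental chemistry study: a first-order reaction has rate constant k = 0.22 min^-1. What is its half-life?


t½ = ln2/k = 0.693147/(0.22 min^-1)
= 3.151 min

3.151 min


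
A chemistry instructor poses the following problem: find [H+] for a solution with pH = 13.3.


[H+] = 10^(-pH) = 10^(-13.3)
= 5.01×10^-14 M

5.01×10^-14 M


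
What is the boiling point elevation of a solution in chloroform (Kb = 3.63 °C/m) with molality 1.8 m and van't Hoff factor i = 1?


ΔTb = Kb × m × i
= 3.63 × 1.8 × 1
= 6.534 °C

6.534 °C


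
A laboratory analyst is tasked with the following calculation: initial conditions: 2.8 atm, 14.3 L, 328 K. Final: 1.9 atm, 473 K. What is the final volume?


P1V1/T1 = P2V2/T2
V2 = P1V1T2/(T1P2)
= 2.8×14.3×473/(328×1.9)
= 30.39 L

30.39 L


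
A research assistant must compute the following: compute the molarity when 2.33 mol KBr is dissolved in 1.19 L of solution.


M = n/V = 2.33/1.19 = 1.958 mol/L

1.958 M


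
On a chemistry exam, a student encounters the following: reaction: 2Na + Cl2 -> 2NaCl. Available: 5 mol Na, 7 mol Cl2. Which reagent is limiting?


Mole ratio available / coefficient:
  Na: 5/2 = 2.500
  Cl2: 7/1 = 7.000
Smaller ratio is limiting.

Na


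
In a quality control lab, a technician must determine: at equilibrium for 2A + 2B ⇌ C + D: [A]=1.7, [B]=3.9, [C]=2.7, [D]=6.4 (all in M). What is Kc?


Kc = [C][D]/([A]^2[B]^2)
= (2.7^1 × 6.4^1)/(1.7^2 × 3.9^2)
= 17.28/43.9569
= 0.3931

0.3931


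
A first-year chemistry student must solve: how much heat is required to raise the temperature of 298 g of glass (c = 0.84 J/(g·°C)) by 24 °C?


q = mcΔT = 298 × 0.84 × 24
= 6007.68 J

6007.68 J


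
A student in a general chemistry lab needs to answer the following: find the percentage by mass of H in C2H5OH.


M(C2H5OH) = 2×12.01 + 6×1.008 + 1×16.0 = 46.068 g/mol
Mass of H = 6 × 1.008 = 6.048 g/mol
% H = 6.048/46.068 × 100 = 13.13%

13.13%


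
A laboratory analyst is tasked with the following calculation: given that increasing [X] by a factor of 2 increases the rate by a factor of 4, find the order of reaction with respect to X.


rate ∝ [X]^n
2^n = 4 → n = 2
Order in X: 2

2


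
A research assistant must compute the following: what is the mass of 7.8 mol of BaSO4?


M(BaSO4) = 233.4 g/mol
mass = n × M = 7.8 × 233.4 = 1820.52 g

1820.52 g


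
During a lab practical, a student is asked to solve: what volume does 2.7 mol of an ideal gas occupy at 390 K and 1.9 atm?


PV = nRT  (R = 0.08206 L·atm/(mol·K))
V = nRT/P = 2.7×0.08206×390/1.9
= 45.479 L

45.479 L


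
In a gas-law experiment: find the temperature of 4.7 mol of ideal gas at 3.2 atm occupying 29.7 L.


PV = nRT  (R = 0.08206 L·atm/(mol·K))
T = PV/(nR) = 3.2×29.7/(4.7×0.08206)
= 95.04/0.385682
= 246.42 K

246.42 K


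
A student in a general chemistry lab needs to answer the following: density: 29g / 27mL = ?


ρ = mass/volume
= 29/27
= 1.074 g/mL

1.074 g/mL


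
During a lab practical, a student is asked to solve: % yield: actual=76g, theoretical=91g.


% yield = actual/theoretical × 100
= 76/91 × 100
= 83.52%

83.52%


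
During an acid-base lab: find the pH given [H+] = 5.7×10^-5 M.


pH = -log10([H+]) = -log10(5.7×10^-5)
= 5 - log10(5.7)
= 5 - 0.76
= 4.24

4.24


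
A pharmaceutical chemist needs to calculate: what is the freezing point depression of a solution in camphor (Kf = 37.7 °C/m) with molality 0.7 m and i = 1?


ΔTf = Kf × m × i
= 37.7 × 0.7 × 1
= 26.39 °C

26.39 °C


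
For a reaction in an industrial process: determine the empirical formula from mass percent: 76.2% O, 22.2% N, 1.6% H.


Assume 100 g sample. Moles of each element:
  O: 76.2/16.0 = 4.763 mol
  N: 22.2/14.01 = 1.585 mol
  H: 1.6/1.008 = 1.587 mol
Divide by smallest (1.585):
  O: 4.763/1.585 = 3.01
  N: 1.585/1.585 = 1.0
  H: 1.587/1.585 = 1.0
Empirical formula: HNO3

HNO3


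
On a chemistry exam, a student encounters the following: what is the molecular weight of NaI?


M(NaI) = 1×22.99 + 1×126.9
= 22.99 + 126.9
= 149.89 g/mol

149.89 g/mol


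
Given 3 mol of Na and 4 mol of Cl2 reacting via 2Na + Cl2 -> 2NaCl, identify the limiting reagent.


Mole ratio available / coefficient:
  Na: 3/2 = 1.500
  Cl2: 4/1 = 4.000
Smaller ratio is limiting.

Na


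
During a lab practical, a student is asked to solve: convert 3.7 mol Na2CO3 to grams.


M(Na2CO3) = 105.99 g/mol
mass = n × M = 3.7 × 105.99 = 392.16 g

392.16 g


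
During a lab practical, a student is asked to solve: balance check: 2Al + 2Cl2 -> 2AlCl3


Equation: 2Al + 2Cl2 -> 2AlCl3
Check atoms: Al: 2=2, Cl: 4≠6
Not balanced

No, not balanced


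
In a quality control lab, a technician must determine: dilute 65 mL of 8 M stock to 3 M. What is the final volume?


C1V1 = C2V2
8 × 65 = 3 × V2
V2 = 520/3 = 173.33 mL

173.33 mL


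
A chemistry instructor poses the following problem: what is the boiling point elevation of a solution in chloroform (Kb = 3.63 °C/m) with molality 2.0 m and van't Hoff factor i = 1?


ΔTb = Kb × m × i
= 3.63 × 2.0 × 1
= 7.26 °C

7.26 °C


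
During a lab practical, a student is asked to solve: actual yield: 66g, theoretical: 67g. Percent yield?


% yield = actual/theoretical × 100
= 66/67 × 100
= 98.51%

98.51%


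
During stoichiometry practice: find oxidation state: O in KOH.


O is usually -2
Oxidation number: -2

-2


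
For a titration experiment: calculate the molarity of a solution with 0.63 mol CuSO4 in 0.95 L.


M = n/V = 0.63/0.95 = 0.663 mol/L

0.663 M


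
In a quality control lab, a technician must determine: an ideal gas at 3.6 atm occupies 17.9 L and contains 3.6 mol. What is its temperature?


PV = nRT  (R = 0.08206 L·atm/(mol·K))
T = PV/(nR) = 3.6×17.9/(3.6×0.08206)
= 64.44/0.295416
= 218.13 K

218.13 K


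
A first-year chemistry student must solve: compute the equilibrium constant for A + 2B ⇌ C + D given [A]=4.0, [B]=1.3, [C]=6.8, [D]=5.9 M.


Kc = [C][D]/([A][B]^2)
= (6.8^1 × 5.9^1)/(4.0^1 × 1.3^2)
= 40.12/6.76
= 5.935

5.935


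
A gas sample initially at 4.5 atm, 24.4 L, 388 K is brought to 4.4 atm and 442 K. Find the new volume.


P1V1/T1 = P2V2/T2
V2 = P1V1T2/(T1P2)
= 4.5×24.4×442/(388×4.4)
= 28.428 L

28.428 L


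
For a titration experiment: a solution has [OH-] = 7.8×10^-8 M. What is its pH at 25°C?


pOH = -log10([OH-]) = -log10(7.8×10^-8)
= 8 - log10(7.8) = 7.11
pH = 14 - pOH = 14 - 7.11 = 6.89

6.89


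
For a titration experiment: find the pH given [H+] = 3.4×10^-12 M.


pH = -log10([H+]) = -log10(3.4×10^-12)
= 12 - log10(3.4)
= 12 - 0.53
= 11.47

11.47


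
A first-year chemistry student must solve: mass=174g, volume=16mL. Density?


ρ = mass/volume
= 174/16
= 10.875 g/mL

10.875 g/mL


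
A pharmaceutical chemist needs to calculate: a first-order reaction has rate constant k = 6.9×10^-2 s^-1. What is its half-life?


t½ = ln2/k = 0.693147/(6.9×10^-2 s^-1)
= 10.05 s

10.05 s


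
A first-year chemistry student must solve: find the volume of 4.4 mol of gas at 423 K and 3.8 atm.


PV = nRT  (R = 0.08206 L·atm/(mol·K))
V = nRT/P = 4.4×0.08206×423/3.8
= 40.192 L

40.192 L


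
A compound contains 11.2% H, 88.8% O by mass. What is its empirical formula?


Assume 100 g sample. Moles of each element:
  H: 11.2/1.008 = 11.111 mol
  O: 88.8/16.0 = 5.55 mol
Divide by smallest (5.55):
  H: 11.111/5.55 = 2.0
  O: 5.55/5.55 = 1.0
Empirical formula: H2O

H2O


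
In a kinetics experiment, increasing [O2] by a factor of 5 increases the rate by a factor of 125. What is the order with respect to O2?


rate ∝ [O2]^n
5^n = 125 → n = 3
Order in O2: 3

3


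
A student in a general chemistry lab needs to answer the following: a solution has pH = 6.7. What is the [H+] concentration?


[H+] = 10^(-pH) = 10^(-6.7)
= 2.0×10^-7 M

2.0×10^-7 M


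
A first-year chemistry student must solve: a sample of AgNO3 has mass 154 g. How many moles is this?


M(AgNO3) = 169.88 g/mol
n = mass/M = 154/169.88 = 0.9065 mol

0.9065 mol


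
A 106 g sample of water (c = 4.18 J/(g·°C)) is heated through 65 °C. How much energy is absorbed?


q = mcΔT = 106 × 4.18 × 65
= 28800.20 J

28800.20 J


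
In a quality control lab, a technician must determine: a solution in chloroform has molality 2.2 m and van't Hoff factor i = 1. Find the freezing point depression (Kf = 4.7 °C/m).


ΔTf = Kf × m × i
= 4.7 × 2.2 × 1
= 10.34 °C

10.34 °C


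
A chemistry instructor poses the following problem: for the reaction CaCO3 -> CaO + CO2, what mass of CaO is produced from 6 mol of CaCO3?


Mole ratio CaO:CaCO3 = 1:1
n(CaO) = 6 × 1/1 = 6.000 mol
mass = 6.000 × 56.08 = 336.48 g

336.48 g


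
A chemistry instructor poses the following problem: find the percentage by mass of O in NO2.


M(NO2) = 1×14.01 + 2×16.0 = 46.01 g/mol
Mass of O = 2 × 16.0 = 32.00 g/mol
% O = 32.00/46.01 × 100 = 69.55%

69.55%


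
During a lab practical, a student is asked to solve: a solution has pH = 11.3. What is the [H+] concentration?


[H+] = 10^(-pH) = 10^(-11.3)
= 5.01×10^-12 M

5.01×10^-12 M


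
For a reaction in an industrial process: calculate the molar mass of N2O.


M(N2O) = 2×14.01 + 1×16.0
= 28.02 + 16.0
= 44.02 g/mol

44.02 g/mol


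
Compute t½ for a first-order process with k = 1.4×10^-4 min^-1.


t½ = ln2/k = 0.693147/(1.4×10^-4 min^-1)
= 4951 min

4951 min


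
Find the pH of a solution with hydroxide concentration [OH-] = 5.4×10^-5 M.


pOH = -log10([OH-]) = -log10(5.4×10^-5)
= 5 - log10(5.4) = 4.27
pH = 14 - pOH = 14 - 4.27 = 9.73

9.73


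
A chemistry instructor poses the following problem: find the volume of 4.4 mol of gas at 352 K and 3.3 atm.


PV = nRT  (R = 0.08206 L·atm/(mol·K))
V = nRT/P = 4.4×0.08206×352/3.3
= 38.513 L

38.513 L


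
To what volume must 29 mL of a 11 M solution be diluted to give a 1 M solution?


C1V1 = C2V2
11 × 29 = 1 × V2
V2 = 319/1 = 319.0 mL

319.0 mL


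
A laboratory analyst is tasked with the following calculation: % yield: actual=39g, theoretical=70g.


% yield = actual/theoretical × 100
= 39/70 × 100
= 55.71%

55.71%


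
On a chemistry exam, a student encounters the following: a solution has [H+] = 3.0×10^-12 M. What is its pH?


pH = -log10([H+]) = -log10(3.0×10^-12)
= 12 - log10(3.0)
= 12 - 0.48
= 11.52

11.52


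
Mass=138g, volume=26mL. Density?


ρ = mass/volume
= 138/26
= 5.308 g/mL

5.308 g/mL


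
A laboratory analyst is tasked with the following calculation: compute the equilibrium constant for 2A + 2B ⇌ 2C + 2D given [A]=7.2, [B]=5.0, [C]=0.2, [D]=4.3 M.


Kc = [C]^2[D]^2/([A]^2[B]^2)
= (0.2^2 × 4.3^2)/(7.2^2 × 5.0^2)
= 0.7396/1296
= 5.707×10^-4

5.707×10^-4


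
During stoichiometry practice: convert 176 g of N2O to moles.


M(N2O) = 44.02 g/mol
n = mass/M = 176/44.02 = 3.9982 mol

3.9982 mol


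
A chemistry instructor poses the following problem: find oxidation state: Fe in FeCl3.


x + 3(-1) = 0, so x = +3
Oxidation number: +3

+3


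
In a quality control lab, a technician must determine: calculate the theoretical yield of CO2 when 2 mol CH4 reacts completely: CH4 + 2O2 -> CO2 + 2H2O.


Mole ratio CO2:CH4 = 1:1
n(CO2) = 2 × 1/1 = 2.000 mol
mass = 2.000 × 44.01 = 88.02 g

88.02 g


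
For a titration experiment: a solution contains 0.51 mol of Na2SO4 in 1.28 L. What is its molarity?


M = n/V = 0.51/1.28 = 0.398 mol/L

0.398 M


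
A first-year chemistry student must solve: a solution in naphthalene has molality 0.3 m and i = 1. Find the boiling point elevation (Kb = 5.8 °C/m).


ΔTb = Kb × m × i
= 5.8 × 0.3 × 1
= 1.74 °C

1.74 °C


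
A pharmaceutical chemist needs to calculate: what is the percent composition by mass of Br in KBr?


M(KBr) = 1×39.1 + 1×79.9 = 119.00 g/mol
Mass of Br = 1 × 79.9 = 79.90 g/mol
% Br = 79.90/119.00 × 100 = 67.14%

67.14%


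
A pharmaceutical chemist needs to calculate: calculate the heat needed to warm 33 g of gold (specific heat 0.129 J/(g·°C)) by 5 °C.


q = mcΔT = 33 × 0.129 × 5
= 21.29 J

21.29 J


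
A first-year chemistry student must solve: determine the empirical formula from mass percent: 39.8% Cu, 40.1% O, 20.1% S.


Assume 100 g sample. Moles of each element:
  Cu: 39.8/63.55 = 0.626 mol
  O: 40.1/16.0 = 2.506 mol
  S: 20.1/32.07 = 0.627 mol
Divide by smallest (0.626):
  Cu: 0.626/0.626 = 1.0
  O: 2.506/0.626 = 4.0
  S: 0.627/0.626 = 1.0
Empirical formula: CuSO4

CuSO4


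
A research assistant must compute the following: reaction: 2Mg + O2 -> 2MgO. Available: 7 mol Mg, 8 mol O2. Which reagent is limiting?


Mole ratio available / coefficient:
  Mg: 7/2 = 3.500
  O2: 8/1 = 8.000
Smaller ratio is limiting.

Mg


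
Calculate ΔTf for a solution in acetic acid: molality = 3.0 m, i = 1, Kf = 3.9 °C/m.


ΔTf = Kf × m × i
= 3.9 × 3.0 × 1
= 11.7 °C

11.7 °C


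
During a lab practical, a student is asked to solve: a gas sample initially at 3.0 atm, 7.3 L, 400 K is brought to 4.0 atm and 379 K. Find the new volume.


P1V1/T1 = P2V2/T2
V2 = P1V1T2/(T1P2)
= 3.0×7.3×379/(400×4.0)
= 5.188 L

5.188 L


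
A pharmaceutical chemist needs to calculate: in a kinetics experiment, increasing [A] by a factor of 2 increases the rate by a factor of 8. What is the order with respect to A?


rate ∝ [A]^n
2^n = 8 → n = 3
Order in A: 3

3


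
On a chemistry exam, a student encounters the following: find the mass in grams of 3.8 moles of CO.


M(CO) = 28.01 g/mol
mass = n × M = 3.8 × 28.01 = 106.44 g

106.44 g


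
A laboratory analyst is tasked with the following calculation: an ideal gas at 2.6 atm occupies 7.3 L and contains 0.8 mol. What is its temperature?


PV = nRT  (R = 0.08206 L·atm/(mol·K))
T = PV/(nR) = 2.6×7.3/(0.8×0.08206)
= 18.98/0.065648
= 289.12 K

289.12 K


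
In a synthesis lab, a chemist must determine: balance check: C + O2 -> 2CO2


Equation: C + O2 -> 2CO2
Check atoms: C: 1≠2, O: 2≠4
Not balanced

No, not balanced


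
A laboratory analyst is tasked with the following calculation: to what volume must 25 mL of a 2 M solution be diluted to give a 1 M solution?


C1V1 = C2V2
2 × 25 = 1 × V2
V2 = 50/1 = 50.0 mL

50.0 mL


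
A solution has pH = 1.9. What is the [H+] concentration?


[H+] = 10^(-pH) = 10^(-1.9)
= 1.26×10^-2 M

1.26×10^-2 M


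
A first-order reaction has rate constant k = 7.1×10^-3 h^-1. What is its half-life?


t½ = ln2/k = 0.693147/(7.1×10^-3 h^-1)
= 97.63 h

97.63 h


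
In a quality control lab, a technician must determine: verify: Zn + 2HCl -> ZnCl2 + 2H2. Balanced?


Equation: Zn + 2HCl -> ZnCl2 + 2H2
Check atoms: Cl: 2=2, H: 2≠4, Zn: 1=1
Not balanced

No, not balanced


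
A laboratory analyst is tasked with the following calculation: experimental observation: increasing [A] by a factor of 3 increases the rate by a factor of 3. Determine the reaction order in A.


rate ∝ [A]^n
3^n = 3 → n = 1
Order in A: 1

1


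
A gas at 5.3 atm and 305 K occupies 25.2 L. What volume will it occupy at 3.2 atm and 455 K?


P1V1/T1 = P2V2/T2
V2 = P1V1T2/(T1P2)
= 5.3×25.2×455/(305×3.2)
= 62.264 L

62.264 L


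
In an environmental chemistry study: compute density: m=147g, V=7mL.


ρ = mass/volume
= 147/7
= 21.0 g/mL

21.0 g/mL


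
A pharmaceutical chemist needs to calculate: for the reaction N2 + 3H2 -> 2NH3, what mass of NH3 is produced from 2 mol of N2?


Mole ratio NH3:N2 = 2:1
n(NH3) = 2 × 2/1 = 4.000 mol
mass = 4.000 × 17.03 = 68.12 g

68.12 g


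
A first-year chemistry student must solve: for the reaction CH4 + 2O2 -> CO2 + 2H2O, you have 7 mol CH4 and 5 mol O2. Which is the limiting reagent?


Mole ratio available / coefficient:
  CH4: 7/1 = 7.000
  O2: 5/2 = 2.500
Smaller ratio is limiting.

O2


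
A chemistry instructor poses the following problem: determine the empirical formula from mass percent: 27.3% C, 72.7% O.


Assume 100 g sample. Moles of each element:
  C: 27.3/12.01 = 2.273 mol
  O: 72.7/16.0 = 4.544 mol
Divide by smallest (2.273):
  C: 2.273/2.273 = 1.0
  O: 4.544/2.273 = 2.0
Empirical formula: CO2

CO2


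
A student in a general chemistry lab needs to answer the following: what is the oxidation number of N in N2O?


2x + (-2) = 0, so x = +1
Oxidation number: +1

+1


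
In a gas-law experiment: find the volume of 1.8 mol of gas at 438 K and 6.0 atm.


PV = nRT  (R = 0.08206 L·atm/(mol·K))
V = nRT/P = 1.8×0.08206×438/6.0
= 10.783 L

10.783 L


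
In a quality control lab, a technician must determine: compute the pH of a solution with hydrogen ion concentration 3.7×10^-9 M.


pH = -log10([H+]) = -log10(3.7×10^-9)
= 9 - log10(3.7)
= 9 - 0.57
= 8.43

8.43


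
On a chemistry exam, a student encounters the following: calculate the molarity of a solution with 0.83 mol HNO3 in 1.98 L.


M = n/V = 0.83/1.98 = 0.419 mol/L

0.419 M


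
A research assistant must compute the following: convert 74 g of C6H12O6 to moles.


M(C6H12O6) = 180.16 g/mol
n = mass/M = 74/180.16 = 0.4107 mol

0.4107 mol


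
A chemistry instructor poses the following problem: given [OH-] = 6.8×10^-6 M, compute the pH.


pOH = -log10([OH-]) = -log10(6.8×10^-6)
= 6 - log10(6.8) = 5.17
pH = 14 - pOH = 14 - 5.17 = 8.83

8.83


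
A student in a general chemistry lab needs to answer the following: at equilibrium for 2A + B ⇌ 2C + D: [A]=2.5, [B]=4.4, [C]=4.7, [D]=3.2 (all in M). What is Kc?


Kc = [C]^2[D]/([A]^2[B])
= (4.7^2 × 3.2^1)/(2.5^2 × 4.4^1)
= 70.688/27.5
= 2.570

2.570


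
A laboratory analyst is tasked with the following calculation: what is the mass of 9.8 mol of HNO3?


M(HNO3) = 63.02 g/mol
mass = n × M = 9.8 × 63.02 = 617.60 g

617.60 g


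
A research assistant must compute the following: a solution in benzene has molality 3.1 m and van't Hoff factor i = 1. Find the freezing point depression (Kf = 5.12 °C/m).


ΔTf = Kf × m × i
= 5.12 × 3.1 × 1
= 15.872 °C

15.872 °C


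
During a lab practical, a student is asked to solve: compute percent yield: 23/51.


% yield = actual/theoretical × 100
= 23/51 × 100
= 45.1%

45.1%


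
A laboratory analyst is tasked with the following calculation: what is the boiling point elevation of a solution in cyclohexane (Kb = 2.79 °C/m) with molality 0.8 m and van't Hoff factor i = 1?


ΔTb = Kb × m × i
= 2.79 × 0.8 × 1
= 2.232 °C

2.232 °C


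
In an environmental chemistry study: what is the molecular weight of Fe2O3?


M(Fe2O3) = 2×55.85 + 3×16.0
= 111.7 + 48.0
= 159.7 g/mol

159.7 g/mol


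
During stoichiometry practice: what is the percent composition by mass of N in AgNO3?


M(AgNO3) = 1×107.87 + 1×14.01 + 3×16.0 = 169.88 g/mol
Mass of N = 1 × 14.01 = 14.01 g/mol
% N = 14.01/169.88 × 100 = 8.25%

8.25%


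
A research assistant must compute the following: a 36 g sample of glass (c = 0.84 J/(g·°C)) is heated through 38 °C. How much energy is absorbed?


q = mcΔT = 36 × 0.84 × 38
= 1149.12 J

1149.12 J


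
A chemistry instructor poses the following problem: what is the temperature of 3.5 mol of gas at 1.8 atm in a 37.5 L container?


PV = nRT  (R = 0.08206 L·atm/(mol·K))
T = PV/(nR) = 1.8×37.5/(3.5×0.08206)
= 67.50/0.287210
= 235.02 K

235.02 K


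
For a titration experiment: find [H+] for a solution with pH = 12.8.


[H+] = 10^(-pH) = 10^(-12.8)
= 1.58×10^-13 M

1.58×10^-13 M


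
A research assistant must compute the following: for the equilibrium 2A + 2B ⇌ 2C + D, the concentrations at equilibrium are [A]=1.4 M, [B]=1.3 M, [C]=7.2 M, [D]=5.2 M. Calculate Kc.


Kc = [C]^2[D]/([A]^2[B]^2)
= (7.2^2 × 5.2^1)/(1.4^2 × 1.3^2)
= 269.568/3.3124
= 81.38

81.38


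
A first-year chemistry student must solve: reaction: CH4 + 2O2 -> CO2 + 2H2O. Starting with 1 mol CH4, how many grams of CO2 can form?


Mole ratio CO2:CH4 = 1:1
n(CO2) = 1 × 1/1 = 1.000 mol
mass = 1.000 × 44.01 = 44.01 g

44.01 g


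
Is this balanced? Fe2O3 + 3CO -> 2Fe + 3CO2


Equation: Fe2O3 + 3CO -> 2Fe + 3CO2
Check atoms: C: 3=3, Fe: 2=2, O: 6=6
Balanced

Yes, balanced


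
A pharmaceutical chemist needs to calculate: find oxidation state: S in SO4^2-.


x + 4(-2) = -2, so x = +6
Oxidation number: +6

+6


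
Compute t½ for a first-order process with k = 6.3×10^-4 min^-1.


t½ = ln2/k = 0.693147/(6.3×10^-4 min^-1)
= 1100 min

1100 min


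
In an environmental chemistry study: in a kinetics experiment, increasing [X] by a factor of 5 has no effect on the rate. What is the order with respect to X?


rate ∝ [X]^n
rate ∝ [X]^0
Order in X: 0

0


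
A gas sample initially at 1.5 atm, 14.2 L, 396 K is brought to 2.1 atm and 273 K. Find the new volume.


P1V1/T1 = P2V2/T2
V2 = P1V1T2/(T1P2)
= 1.5×14.2×273/(396×2.1)
= 6.992 L

6.992 L


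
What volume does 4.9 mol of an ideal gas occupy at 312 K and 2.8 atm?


PV = nRT  (R = 0.08206 L·atm/(mol·K))
V = nRT/P = 4.9×0.08206×312/2.8
= 44.805 L

44.805 L


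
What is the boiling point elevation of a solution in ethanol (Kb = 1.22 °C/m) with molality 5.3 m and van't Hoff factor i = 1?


ΔTb = Kb × m × i
= 1.22 × 5.3 × 1
= 6.466 °C

6.466 °C


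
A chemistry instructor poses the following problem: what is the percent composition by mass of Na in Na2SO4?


M(Na2SO4) = 2×22.99 + 1×32.07 + 4×16.0 = 142.05 g/mol
Mass of Na = 2 × 22.99 = 45.98 g/mol
% Na = 45.98/142.05 × 100 = 32.37%

32.37%


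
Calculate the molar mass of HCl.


M(HCl) = 1×1.008 + 1×35.45
= 1.01 + 35.45
= 36.46 g/mol

36.46 g/mol


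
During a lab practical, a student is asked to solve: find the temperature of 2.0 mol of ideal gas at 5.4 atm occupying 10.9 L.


PV = nRT  (R = 0.08206 L·atm/(mol·K))
T = PV/(nR) = 5.4×10.9/(2.0×0.08206)
= 58.86/0.164120
= 358.64 K

358.64 K


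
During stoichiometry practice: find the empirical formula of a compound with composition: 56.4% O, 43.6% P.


Assume 100 g sample. Moles of each element:
  O: 56.4/16.0 = 3.525 mol
  P: 43.6/30.97 = 1.408 mol
Divide by smallest (1.408):
  O: 3.525/1.408 = 2.5
  P: 1.408/1.408 = 1.0
Multiply all ratios by 2 to obtain whole numbers.
Empirical formula: P2O5

P2O5


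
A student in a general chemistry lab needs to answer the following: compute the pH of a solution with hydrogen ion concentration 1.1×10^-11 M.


pH = -log10([H+]) = -log10(1.1×10^-11)
= 11 - log10(1.1)
= 11 - 0.04
= 10.96

10.96


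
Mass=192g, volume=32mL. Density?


ρ = mass/volume
= 192/32
= 6.0 g/mL

6.0 g/mL


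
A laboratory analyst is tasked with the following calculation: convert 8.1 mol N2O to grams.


M(N2O) = 44.02 g/mol
mass = n × M = 8.1 × 44.02 = 356.56 g

356.56 g


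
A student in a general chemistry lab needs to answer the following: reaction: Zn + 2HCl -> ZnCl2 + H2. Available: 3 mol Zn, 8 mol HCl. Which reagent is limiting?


Mole ratio available / coefficient:
  Zn: 3/1 = 3.000
  HCl: 8/2 = 4.000
Smaller ratio is limiting.

Zn
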